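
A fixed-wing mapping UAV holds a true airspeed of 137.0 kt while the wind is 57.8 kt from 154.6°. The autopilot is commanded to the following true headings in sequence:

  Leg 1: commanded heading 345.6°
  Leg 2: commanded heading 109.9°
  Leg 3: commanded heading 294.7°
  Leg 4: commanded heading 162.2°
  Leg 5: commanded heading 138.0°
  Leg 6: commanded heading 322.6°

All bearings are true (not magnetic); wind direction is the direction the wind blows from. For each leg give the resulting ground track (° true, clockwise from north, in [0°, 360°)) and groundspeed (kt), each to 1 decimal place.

Leg 1: track=342.3°, groundspeed=194.1 kt
Leg 2: track=86.9°, groundspeed=104.2 kt
Leg 3: track=306.3°, groundspeed=185.1 kt
Leg 4: track=167.7°, groundspeed=80.1 kt
Leg 5: track=126.6°, groundspeed=83.3 kt
Leg 6: track=326.2°, groundspeed=193.9 kt

Leg 1: heading 345.6°; drift -3.3° → track 342.3°, groundspeed 194.1 kt
Leg 2: heading 109.9°; drift -23.0° → track 86.9°, groundspeed 104.2 kt
Leg 3: heading 294.7°; drift +11.6° → track 306.3°, groundspeed 185.1 kt
Leg 4: heading 162.2°; drift +5.5° → track 167.7°, groundspeed 80.1 kt
Leg 5: heading 138.0°; drift -11.4° → track 126.6°, groundspeed 83.3 kt
Leg 6: heading 322.6°; drift +3.6° → track 326.2°, groundspeed 193.9 kt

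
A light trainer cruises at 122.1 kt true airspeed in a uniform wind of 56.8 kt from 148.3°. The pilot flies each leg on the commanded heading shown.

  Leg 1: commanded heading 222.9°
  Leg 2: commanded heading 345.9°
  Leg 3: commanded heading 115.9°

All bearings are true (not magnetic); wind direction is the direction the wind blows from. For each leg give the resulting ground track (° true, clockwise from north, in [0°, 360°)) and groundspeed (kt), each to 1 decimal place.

Leg 1: track=250.0°, groundspeed=120.2 kt
Leg 2: track=340.3°, groundspeed=177.1 kt
Leg 3: track=93.6°, groundspeed=80.1 kt

Leg 1: heading 222.9°; drift +27.1° → track 250.0°, groundspeed 120.2 kt
Leg 2: heading 345.9°; drift -5.6° → track 340.3°, groundspeed 177.1 kt
Leg 3: heading 115.9°; drift -22.3° → track 93.6°, groundspeed 80.1 kt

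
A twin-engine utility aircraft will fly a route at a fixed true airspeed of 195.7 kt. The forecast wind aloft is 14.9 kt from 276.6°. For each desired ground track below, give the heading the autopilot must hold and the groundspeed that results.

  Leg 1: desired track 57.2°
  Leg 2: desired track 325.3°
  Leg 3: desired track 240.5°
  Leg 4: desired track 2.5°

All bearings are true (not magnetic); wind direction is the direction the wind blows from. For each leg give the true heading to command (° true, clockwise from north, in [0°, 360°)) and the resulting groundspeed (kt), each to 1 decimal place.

Leg 1: desired track 57.2°; wind correction -2.8° → command heading 54.4°, groundspeed 207.0 kt
Leg 2: desired track 325.3°; wind correction -3.3° → command heading 322.0°, groundspeed 185.5 kt
Leg 3: desired track 240.5°; wind correction +2.6° → command heading 243.1°, groundspeed 183.5 kt
Leg 4: desired track 2.5°; wind correction -4.4° → command heading 358.1°, groundspeed 194.1 kt

Leg 1: heading=54.4°, groundspeed=207.0 kt
Leg 2: heading=322.0°, groundspeed=185.5 kt
Leg 3: heading=243.1°, groundspeed=183.5 kt
Leg 4: heading=358.1°, groundspeed=194.1 kt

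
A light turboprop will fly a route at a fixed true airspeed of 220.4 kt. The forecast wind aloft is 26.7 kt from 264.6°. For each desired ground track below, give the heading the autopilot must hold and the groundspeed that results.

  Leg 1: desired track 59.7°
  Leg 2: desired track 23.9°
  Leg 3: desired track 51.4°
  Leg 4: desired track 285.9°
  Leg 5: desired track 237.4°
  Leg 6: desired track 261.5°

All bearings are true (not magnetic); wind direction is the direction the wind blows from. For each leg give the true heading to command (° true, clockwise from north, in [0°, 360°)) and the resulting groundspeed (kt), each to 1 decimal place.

Leg 1: heading=56.8°, groundspeed=244.3 kt
Leg 2: heading=17.8°, groundspeed=232.2 kt
Leg 3: heading=47.6°, groundspeed=242.3 kt
Leg 4: heading=283.4°, groundspeed=195.3 kt
Leg 5: heading=240.6°, groundspeed=196.3 kt
Leg 6: heading=261.9°, groundspeed=193.7 kt

Leg 1: desired track 59.7°; wind correction -2.9° → command heading 56.8°, groundspeed 244.3 kt
Leg 2: desired track 23.9°; wind correction -6.1° → command heading 17.8°, groundspeed 232.2 kt
Leg 3: desired track 51.4°; wind correction -3.8° → command heading 47.6°, groundspeed 242.3 kt
Leg 4: desired track 285.9°; wind correction -2.5° → command heading 283.4°, groundspeed 195.3 kt
Leg 5: desired track 237.4°; wind correction +3.2° → command heading 240.6°, groundspeed 196.3 kt
Leg 6: desired track 261.5°; wind correction +0.4° → command heading 261.9°, groundspeed 193.7 kt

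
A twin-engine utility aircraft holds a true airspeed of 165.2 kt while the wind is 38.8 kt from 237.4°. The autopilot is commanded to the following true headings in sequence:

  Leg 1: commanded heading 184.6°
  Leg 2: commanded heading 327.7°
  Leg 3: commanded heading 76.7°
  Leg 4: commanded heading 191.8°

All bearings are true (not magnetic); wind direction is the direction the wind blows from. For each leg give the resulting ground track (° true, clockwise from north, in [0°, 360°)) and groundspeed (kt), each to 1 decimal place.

Leg 1: heading 184.6°; drift -12.3° → track 172.3°, groundspeed 145.1 kt
Leg 2: heading 327.7°; drift +13.2° → track 340.9°, groundspeed 169.9 kt
Leg 3: heading 76.7°; drift -3.6° → track 73.1°, groundspeed 202.2 kt
Leg 4: heading 191.8°; drift -11.4° → track 180.4°, groundspeed 140.8 kt

Leg 1: track=172.3°, groundspeed=145.1 kt
Leg 2: track=340.9°, groundspeed=169.9 kt
Leg 3: track=73.1°, groundspeed=202.2 kt
Leg 4: track=180.4°, groundspeed=140.8 kt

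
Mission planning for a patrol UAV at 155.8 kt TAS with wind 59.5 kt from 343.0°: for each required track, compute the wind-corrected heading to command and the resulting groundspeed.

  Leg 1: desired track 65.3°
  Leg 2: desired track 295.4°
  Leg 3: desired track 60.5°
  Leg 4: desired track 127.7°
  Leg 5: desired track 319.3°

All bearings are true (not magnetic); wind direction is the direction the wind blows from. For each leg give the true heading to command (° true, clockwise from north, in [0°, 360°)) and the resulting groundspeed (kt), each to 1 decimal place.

Leg 1: desired track 65.3°; wind correction -22.2° → command heading 43.1°, groundspeed 136.2 kt
Leg 2: desired track 295.4°; wind correction +16.4° → command heading 311.8°, groundspeed 109.4 kt
Leg 3: desired track 60.5°; wind correction -21.9° → command heading 38.6°, groundspeed 131.7 kt
Leg 4: desired track 127.7°; wind correction -12.7° → command heading 115.0°, groundspeed 200.5 kt
Leg 5: desired track 319.3°; wind correction +8.8° → command heading 328.1°, groundspeed 99.5 kt

Leg 1: heading=43.1°, groundspeed=136.2 kt
Leg 2: heading=311.8°, groundspeed=109.4 kt
Leg 3: heading=38.6°, groundspeed=131.7 kt
Leg 4: heading=115.0°, groundspeed=200.5 kt
Leg 5: heading=328.1°, groundspeed=99.5 kt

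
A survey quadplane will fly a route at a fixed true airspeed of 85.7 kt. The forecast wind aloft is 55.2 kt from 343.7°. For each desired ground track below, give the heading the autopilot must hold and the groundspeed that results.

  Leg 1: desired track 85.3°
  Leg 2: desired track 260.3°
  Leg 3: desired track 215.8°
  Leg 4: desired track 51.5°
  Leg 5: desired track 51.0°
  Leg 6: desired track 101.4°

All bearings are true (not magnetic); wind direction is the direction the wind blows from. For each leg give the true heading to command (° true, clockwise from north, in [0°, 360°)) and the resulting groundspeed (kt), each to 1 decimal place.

Leg 1: heading=46.2°, groundspeed=77.6 kt
Leg 2: heading=300.1°, groundspeed=59.5 kt
Leg 3: heading=246.3°, groundspeed=107.7 kt
Leg 4: heading=14.9°, groundspeed=47.9 kt
Leg 5: heading=14.5°, groundspeed=47.6 kt
Leg 6: heading=66.6°, groundspeed=96.1 kt

Leg 1: desired track 85.3°; wind correction -39.1° → command heading 46.2°, groundspeed 77.6 kt
Leg 2: desired track 260.3°; wind correction +39.8° → command heading 300.1°, groundspeed 59.5 kt
Leg 3: desired track 215.8°; wind correction +30.5° → command heading 246.3°, groundspeed 107.7 kt
Leg 4: desired track 51.5°; wind correction -36.6° → command heading 14.9°, groundspeed 47.9 kt
Leg 5: desired track 51.0°; wind correction -36.5° → command heading 14.5°, groundspeed 47.6 kt
Leg 6: desired track 101.4°; wind correction -34.8° → command heading 66.6°, groundspeed 96.1 kt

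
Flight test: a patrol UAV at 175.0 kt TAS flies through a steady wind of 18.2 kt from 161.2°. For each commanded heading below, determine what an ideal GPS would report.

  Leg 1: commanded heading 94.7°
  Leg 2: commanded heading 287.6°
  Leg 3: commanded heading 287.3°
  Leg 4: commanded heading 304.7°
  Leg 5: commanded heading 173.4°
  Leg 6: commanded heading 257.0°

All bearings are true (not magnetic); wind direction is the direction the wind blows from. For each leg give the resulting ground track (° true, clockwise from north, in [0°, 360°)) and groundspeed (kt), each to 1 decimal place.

Leg 1: track=89.0°, groundspeed=168.6 kt
Leg 2: track=292.1°, groundspeed=186.4 kt
Leg 3: track=291.8°, groundspeed=186.3 kt
Leg 4: track=308.0°, groundspeed=189.9 kt
Leg 5: track=174.8°, groundspeed=157.3 kt
Leg 6: track=262.8°, groundspeed=177.8 kt

Leg 1: heading 94.7°; drift -5.7° → track 89.0°, groundspeed 168.6 kt
Leg 2: heading 287.6°; drift +4.5° → track 292.1°, groundspeed 186.4 kt
Leg 3: heading 287.3°; drift +4.5° → track 291.8°, groundspeed 186.3 kt
Leg 4: heading 304.7°; drift +3.3° → track 308.0°, groundspeed 189.9 kt
Leg 5: heading 173.4°; drift +1.4° → track 174.8°, groundspeed 157.3 kt
Leg 6: heading 257.0°; drift +5.8° → track 262.8°, groundspeed 177.8 kt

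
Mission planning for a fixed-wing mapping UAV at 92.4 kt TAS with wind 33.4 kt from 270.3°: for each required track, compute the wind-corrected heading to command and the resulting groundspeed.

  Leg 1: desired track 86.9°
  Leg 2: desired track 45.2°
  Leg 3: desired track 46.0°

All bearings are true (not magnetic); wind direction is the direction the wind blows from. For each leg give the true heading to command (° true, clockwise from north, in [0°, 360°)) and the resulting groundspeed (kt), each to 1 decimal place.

Leg 1: desired track 86.9°; wind correction -1.2° → command heading 85.7°, groundspeed 125.7 kt
Leg 2: desired track 45.2°; wind correction -14.8° → command heading 30.4°, groundspeed 112.9 kt
Leg 3: desired track 46.0°; wind correction -14.6° → command heading 31.4°, groundspeed 113.3 kt

Leg 1: heading=85.7°, groundspeed=125.7 kt
Leg 2: heading=30.4°, groundspeed=112.9 kt
Leg 3: heading=31.4°, groundspeed=113.3 kt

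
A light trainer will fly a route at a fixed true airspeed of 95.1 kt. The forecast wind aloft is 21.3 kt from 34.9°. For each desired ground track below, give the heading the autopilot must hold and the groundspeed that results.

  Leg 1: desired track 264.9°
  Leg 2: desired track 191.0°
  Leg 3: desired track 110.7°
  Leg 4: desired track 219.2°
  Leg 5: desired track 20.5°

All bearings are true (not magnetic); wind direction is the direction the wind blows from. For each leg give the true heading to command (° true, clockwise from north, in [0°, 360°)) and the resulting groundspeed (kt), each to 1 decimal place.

Leg 1: heading=274.8°, groundspeed=107.4 kt
Leg 2: heading=185.8°, groundspeed=114.2 kt
Leg 3: heading=98.2°, groundspeed=87.6 kt
Leg 4: heading=220.2°, groundspeed=116.3 kt
Leg 5: heading=23.7°, groundspeed=74.3 kt

Leg 1: desired track 264.9°; wind correction +9.9° → command heading 274.8°, groundspeed 107.4 kt
Leg 2: desired track 191.0°; wind correction -5.2° → command heading 185.8°, groundspeed 114.2 kt
Leg 3: desired track 110.7°; wind correction -12.5° → command heading 98.2°, groundspeed 87.6 kt
Leg 4: desired track 219.2°; wind correction +1.0° → command heading 220.2°, groundspeed 116.3 kt
Leg 5: desired track 20.5°; wind correction +3.2° → command heading 23.7°, groundspeed 74.3 kt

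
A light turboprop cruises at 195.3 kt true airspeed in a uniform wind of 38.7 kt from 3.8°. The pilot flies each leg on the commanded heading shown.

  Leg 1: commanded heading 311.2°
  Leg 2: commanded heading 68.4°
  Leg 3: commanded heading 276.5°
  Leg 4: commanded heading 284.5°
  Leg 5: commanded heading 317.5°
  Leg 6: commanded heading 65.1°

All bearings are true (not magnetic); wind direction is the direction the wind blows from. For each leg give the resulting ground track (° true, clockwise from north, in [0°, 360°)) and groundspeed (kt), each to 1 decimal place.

Leg 1: track=301.1°, groundspeed=174.5 kt
Leg 2: track=79.5°, groundspeed=182.1 kt
Leg 3: track=265.2°, groundspeed=197.3 kt
Leg 4: track=273.1°, groundspeed=191.9 kt
Leg 5: track=308.1°, groundspeed=170.9 kt
Leg 6: track=76.0°, groundspeed=179.9 kt

Leg 1: heading 311.2°; drift -10.1° → track 301.1°, groundspeed 174.5 kt
Leg 2: heading 68.4°; drift +11.1° → track 79.5°, groundspeed 182.1 kt
Leg 3: heading 276.5°; drift -11.3° → track 265.2°, groundspeed 197.3 kt
Leg 4: heading 284.5°; drift -11.4° → track 273.1°, groundspeed 191.9 kt
Leg 5: heading 317.5°; drift -9.4° → track 308.1°, groundspeed 170.9 kt
Leg 6: heading 65.1°; drift +10.9° → track 76.0°, groundspeed 179.9 kt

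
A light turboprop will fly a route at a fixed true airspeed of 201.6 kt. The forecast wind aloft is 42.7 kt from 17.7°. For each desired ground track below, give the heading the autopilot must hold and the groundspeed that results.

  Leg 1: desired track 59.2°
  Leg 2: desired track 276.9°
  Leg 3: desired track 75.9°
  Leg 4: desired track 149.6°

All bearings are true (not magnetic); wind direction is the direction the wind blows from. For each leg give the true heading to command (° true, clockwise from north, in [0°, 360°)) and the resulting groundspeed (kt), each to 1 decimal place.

Leg 1: heading=51.1°, groundspeed=167.6 kt
Leg 2: heading=288.9°, groundspeed=205.2 kt
Leg 3: heading=65.5°, groundspeed=175.8 kt
Leg 4: heading=140.5°, groundspeed=227.6 kt

Leg 1: desired track 59.2°; wind correction -8.1° → command heading 51.1°, groundspeed 167.6 kt
Leg 2: desired track 276.9°; wind correction +12.0° → command heading 288.9°, groundspeed 205.2 kt
Leg 3: desired track 75.9°; wind correction -10.4° → command heading 65.5°, groundspeed 175.8 kt
Leg 4: desired track 149.6°; wind correction -9.1° → command heading 140.5°, groundspeed 227.6 kt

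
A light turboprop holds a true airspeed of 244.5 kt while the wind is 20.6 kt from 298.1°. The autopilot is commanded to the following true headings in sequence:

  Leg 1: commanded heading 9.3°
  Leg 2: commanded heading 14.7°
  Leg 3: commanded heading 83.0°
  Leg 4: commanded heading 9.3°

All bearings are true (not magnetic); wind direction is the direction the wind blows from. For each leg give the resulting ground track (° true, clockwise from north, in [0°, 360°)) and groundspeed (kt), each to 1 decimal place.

Leg 1: heading 9.3°; drift +4.7° → track 14.0°, groundspeed 238.7 kt
Leg 2: heading 14.7°; drift +4.8° → track 19.5°, groundspeed 240.6 kt
Leg 3: heading 83.0°; drift +2.6° → track 85.6°, groundspeed 261.6 kt
Leg 4: heading 9.3°; drift +4.7° → track 14.0°, groundspeed 238.7 kt

Leg 1: track=14.0°, groundspeed=238.7 kt
Leg 2: track=19.5°, groundspeed=240.6 kt
Leg 3: track=85.6°, groundspeed=261.6 kt
Leg 4: track=14.0°, groundspeed=238.7 kt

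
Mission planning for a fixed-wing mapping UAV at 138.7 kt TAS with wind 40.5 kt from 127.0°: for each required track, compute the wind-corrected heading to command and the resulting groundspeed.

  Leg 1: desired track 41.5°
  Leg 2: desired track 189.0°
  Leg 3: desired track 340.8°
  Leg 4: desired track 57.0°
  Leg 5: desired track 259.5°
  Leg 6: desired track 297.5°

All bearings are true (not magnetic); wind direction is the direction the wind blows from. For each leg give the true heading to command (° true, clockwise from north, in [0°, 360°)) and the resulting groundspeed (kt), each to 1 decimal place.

Leg 1: desired track 41.5°; wind correction +16.9° → command heading 58.4°, groundspeed 129.5 kt
Leg 2: desired track 189.0°; wind correction -14.9° → command heading 174.1°, groundspeed 115.0 kt
Leg 3: desired track 340.8°; wind correction +9.3° → command heading 350.1°, groundspeed 170.5 kt
Leg 4: desired track 57.0°; wind correction +15.9° → command heading 72.9°, groundspeed 119.5 kt
Leg 5: desired track 259.5°; wind correction -12.4° → command heading 247.1°, groundspeed 162.8 kt
Leg 6: desired track 297.5°; wind correction -2.8° → command heading 294.7°, groundspeed 178.5 kt

Leg 1: heading=58.4°, groundspeed=129.5 kt
Leg 2: heading=174.1°, groundspeed=115.0 kt
Leg 3: heading=350.1°, groundspeed=170.5 kt
Leg 4: heading=72.9°, groundspeed=119.5 kt
Leg 5: heading=247.1°, groundspeed=162.8 kt
Leg 6: heading=294.7°, groundspeed=178.5 kt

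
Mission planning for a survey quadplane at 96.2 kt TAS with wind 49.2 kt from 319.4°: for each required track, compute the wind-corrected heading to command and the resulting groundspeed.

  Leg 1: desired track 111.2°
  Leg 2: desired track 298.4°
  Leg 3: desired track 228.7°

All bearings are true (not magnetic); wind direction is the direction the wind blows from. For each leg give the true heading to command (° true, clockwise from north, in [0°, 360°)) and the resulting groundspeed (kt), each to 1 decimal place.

Leg 1: heading=97.2°, groundspeed=136.7 kt
Leg 2: heading=309.0°, groundspeed=48.6 kt
Leg 3: heading=259.5°, groundspeed=83.3 kt

Leg 1: desired track 111.2°; wind correction -14.0° → command heading 97.2°, groundspeed 136.7 kt
Leg 2: desired track 298.4°; wind correction +10.6° → command heading 309.0°, groundspeed 48.6 kt
Leg 3: desired track 228.7°; wind correction +30.8° → command heading 259.5°, groundspeed 83.3 kt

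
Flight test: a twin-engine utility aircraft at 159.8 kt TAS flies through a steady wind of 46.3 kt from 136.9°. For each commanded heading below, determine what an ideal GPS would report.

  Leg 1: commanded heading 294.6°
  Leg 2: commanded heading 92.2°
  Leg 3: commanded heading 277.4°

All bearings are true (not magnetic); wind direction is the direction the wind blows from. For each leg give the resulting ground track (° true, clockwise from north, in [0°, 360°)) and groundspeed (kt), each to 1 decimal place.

Leg 1: track=299.6°, groundspeed=203.4 kt
Leg 2: track=77.8°, groundspeed=131.0 kt
Leg 3: track=286.0°, groundspeed=197.7 kt

Leg 1: heading 294.6°; drift +5.0° → track 299.6°, groundspeed 203.4 kt
Leg 2: heading 92.2°; drift -14.4° → track 77.8°, groundspeed 131.0 kt
Leg 3: heading 277.4°; drift +8.6° → track 286.0°, groundspeed 197.7 kt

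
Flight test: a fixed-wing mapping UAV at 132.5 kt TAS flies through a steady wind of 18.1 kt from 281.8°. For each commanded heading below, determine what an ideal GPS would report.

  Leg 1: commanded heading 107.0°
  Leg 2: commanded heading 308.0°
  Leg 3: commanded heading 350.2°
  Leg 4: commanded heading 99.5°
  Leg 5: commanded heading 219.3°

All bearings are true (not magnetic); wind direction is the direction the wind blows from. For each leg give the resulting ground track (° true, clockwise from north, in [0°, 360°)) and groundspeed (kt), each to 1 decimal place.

Leg 1: heading 107.0°; drift -0.6° → track 106.4°, groundspeed 150.5 kt
Leg 2: heading 308.0°; drift +3.9° → track 311.9°, groundspeed 116.5 kt
Leg 3: heading 350.2°; drift +7.6° → track 357.8°, groundspeed 127.0 kt
Leg 4: heading 99.5°; drift +0.3° → track 99.8°, groundspeed 150.6 kt
Leg 5: heading 219.3°; drift -7.4° → track 211.9°, groundspeed 125.2 kt

Leg 1: track=106.4°, groundspeed=150.5 kt
Leg 2: track=311.9°, groundspeed=116.5 kt
Leg 3: track=357.8°, groundspeed=127.0 kt
Leg 4: track=99.8°, groundspeed=150.6 kt
Leg 5: track=211.9°, groundspeed=125.2 kt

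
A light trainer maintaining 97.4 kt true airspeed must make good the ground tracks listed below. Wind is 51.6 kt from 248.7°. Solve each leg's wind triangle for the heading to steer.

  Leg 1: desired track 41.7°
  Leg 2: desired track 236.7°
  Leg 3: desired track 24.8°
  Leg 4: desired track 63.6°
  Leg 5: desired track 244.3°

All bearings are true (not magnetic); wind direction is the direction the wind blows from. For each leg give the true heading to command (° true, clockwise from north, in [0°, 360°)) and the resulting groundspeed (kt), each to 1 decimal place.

Leg 1: heading=27.8°, groundspeed=140.5 kt
Leg 2: heading=243.0°, groundspeed=46.3 kt
Leg 3: heading=3.2°, groundspeed=127.8 kt
Leg 4: heading=60.9°, groundspeed=148.7 kt
Leg 5: heading=246.6°, groundspeed=45.9 kt

Leg 1: desired track 41.7°; wind correction -13.9° → command heading 27.8°, groundspeed 140.5 kt
Leg 2: desired track 236.7°; wind correction +6.3° → command heading 243.0°, groundspeed 46.3 kt
Leg 3: desired track 24.8°; wind correction -21.6° → command heading 3.2°, groundspeed 127.8 kt
Leg 4: desired track 63.6°; wind correction -2.7° → command heading 60.9°, groundspeed 148.7 kt
Leg 5: desired track 244.3°; wind correction +2.3° → command heading 246.6°, groundspeed 45.9 kt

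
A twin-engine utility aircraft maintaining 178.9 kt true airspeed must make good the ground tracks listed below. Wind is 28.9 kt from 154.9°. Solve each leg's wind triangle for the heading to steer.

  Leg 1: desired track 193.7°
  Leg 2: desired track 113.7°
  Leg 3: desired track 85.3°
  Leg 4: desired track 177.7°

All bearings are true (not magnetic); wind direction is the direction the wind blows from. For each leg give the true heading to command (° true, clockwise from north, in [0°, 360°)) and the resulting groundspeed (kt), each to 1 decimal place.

Leg 1: desired track 193.7°; wind correction -5.8° → command heading 187.9°, groundspeed 155.5 kt
Leg 2: desired track 113.7°; wind correction +6.1° → command heading 119.8°, groundspeed 156.1 kt
Leg 3: desired track 85.3°; wind correction +8.7° → command heading 94.0°, groundspeed 166.8 kt
Leg 4: desired track 177.7°; wind correction -3.6° → command heading 174.1°, groundspeed 151.9 kt

Leg 1: heading=187.9°, groundspeed=155.5 kt
Leg 2: heading=119.8°, groundspeed=156.1 kt
Leg 3: heading=94.0°, groundspeed=166.8 kt
Leg 4: heading=174.1°, groundspeed=151.9 kt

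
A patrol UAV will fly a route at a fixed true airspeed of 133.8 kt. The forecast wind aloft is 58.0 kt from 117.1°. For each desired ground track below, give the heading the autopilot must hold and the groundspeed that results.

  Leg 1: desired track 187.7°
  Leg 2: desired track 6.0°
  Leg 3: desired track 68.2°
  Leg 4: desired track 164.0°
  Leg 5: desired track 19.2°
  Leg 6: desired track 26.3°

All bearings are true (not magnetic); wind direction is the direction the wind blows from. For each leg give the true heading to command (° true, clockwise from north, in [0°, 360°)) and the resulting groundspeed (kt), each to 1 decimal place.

Leg 1: heading=163.6°, groundspeed=102.8 kt
Leg 2: heading=29.9°, groundspeed=143.2 kt
Leg 3: heading=87.3°, groundspeed=88.3 kt
Leg 4: heading=145.5°, groundspeed=87.3 kt
Leg 5: heading=44.6°, groundspeed=128.8 kt
Leg 6: heading=52.0°, groundspeed=121.4 kt

Leg 1: desired track 187.7°; wind correction -24.1° → command heading 163.6°, groundspeed 102.8 kt
Leg 2: desired track 6.0°; wind correction +23.9° → command heading 29.9°, groundspeed 143.2 kt
Leg 3: desired track 68.2°; wind correction +19.1° → command heading 87.3°, groundspeed 88.3 kt
Leg 4: desired track 164.0°; wind correction -18.5° → command heading 145.5°, groundspeed 87.3 kt
Leg 5: desired track 19.2°; wind correction +25.4° → command heading 44.6°, groundspeed 128.8 kt
Leg 6: desired track 26.3°; wind correction +25.7° → command heading 52.0°, groundspeed 121.4 kt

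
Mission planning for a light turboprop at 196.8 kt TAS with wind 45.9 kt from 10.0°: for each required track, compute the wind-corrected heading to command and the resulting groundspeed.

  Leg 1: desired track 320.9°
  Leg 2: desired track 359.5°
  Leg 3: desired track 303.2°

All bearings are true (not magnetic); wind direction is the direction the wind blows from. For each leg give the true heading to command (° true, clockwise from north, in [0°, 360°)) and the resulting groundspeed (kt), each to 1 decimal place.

Leg 1: desired track 320.9°; wind correction +10.2° → command heading 331.1°, groundspeed 163.7 kt
Leg 2: desired track 359.5°; wind correction +2.4° → command heading 1.9°, groundspeed 151.5 kt
Leg 3: desired track 303.2°; wind correction +12.4° → command heading 315.6°, groundspeed 174.1 kt

Leg 1: heading=331.1°, groundspeed=163.7 kt
Leg 2: heading=1.9°, groundspeed=151.5 kt
Leg 3: heading=315.6°, groundspeed=174.1 kt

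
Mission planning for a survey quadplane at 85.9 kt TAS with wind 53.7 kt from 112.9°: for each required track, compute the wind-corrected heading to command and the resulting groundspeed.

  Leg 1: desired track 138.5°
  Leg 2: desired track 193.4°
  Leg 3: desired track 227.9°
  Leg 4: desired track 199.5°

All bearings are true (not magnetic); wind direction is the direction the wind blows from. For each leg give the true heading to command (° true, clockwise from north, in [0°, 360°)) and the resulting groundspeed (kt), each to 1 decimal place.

Leg 1: heading=122.8°, groundspeed=34.3 kt
Leg 2: heading=155.3°, groundspeed=58.8 kt
Leg 3: heading=193.4°, groundspeed=93.5 kt
Leg 4: heading=160.9°, groundspeed=63.9 kt

Leg 1: desired track 138.5°; wind correction -15.7° → command heading 122.8°, groundspeed 34.3 kt
Leg 2: desired track 193.4°; wind correction -38.1° → command heading 155.3°, groundspeed 58.8 kt
Leg 3: desired track 227.9°; wind correction -34.5° → command heading 193.4°, groundspeed 93.5 kt
Leg 4: desired track 199.5°; wind correction -38.6° → command heading 160.9°, groundspeed 63.9 kt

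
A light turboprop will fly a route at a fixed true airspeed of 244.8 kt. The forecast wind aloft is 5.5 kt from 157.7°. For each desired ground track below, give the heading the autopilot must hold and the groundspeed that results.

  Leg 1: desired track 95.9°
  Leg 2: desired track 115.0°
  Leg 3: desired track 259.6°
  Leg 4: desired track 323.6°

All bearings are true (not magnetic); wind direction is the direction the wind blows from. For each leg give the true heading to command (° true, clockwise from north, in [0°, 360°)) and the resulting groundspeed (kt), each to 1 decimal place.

Leg 1: desired track 95.9°; wind correction +1.1° → command heading 97.0°, groundspeed 242.2 kt
Leg 2: desired track 115.0°; wind correction +0.9° → command heading 115.9°, groundspeed 240.7 kt
Leg 3: desired track 259.6°; wind correction -1.3° → command heading 258.3°, groundspeed 245.9 kt
Leg 4: desired track 323.6°; wind correction -0.3° → command heading 323.3°, groundspeed 250.1 kt

Leg 1: heading=97.0°, groundspeed=242.2 kt
Leg 2: heading=115.9°, groundspeed=240.7 kt
Leg 3: heading=258.3°, groundspeed=245.9 kt
Leg 4: heading=323.3°, groundspeed=250.1 kt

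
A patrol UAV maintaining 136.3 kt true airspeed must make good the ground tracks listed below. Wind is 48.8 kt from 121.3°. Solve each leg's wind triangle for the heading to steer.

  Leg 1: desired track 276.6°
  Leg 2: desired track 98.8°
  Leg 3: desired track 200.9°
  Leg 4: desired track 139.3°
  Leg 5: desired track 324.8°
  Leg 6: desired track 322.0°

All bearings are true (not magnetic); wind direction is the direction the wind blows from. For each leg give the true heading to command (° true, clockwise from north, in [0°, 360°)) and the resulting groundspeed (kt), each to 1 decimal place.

Leg 1: desired track 276.6°; wind correction -8.6° → command heading 268.0°, groundspeed 179.1 kt
Leg 2: desired track 98.8°; wind correction +7.9° → command heading 106.7°, groundspeed 89.9 kt
Leg 3: desired track 200.9°; wind correction -20.6° → command heading 180.3°, groundspeed 118.8 kt
Leg 4: desired track 139.3°; wind correction -6.4° → command heading 132.9°, groundspeed 89.1 kt
Leg 5: desired track 324.8°; wind correction +8.2° → command heading 333.0°, groundspeed 179.7 kt
Leg 6: desired track 322.0°; wind correction +7.3° → command heading 329.3°, groundspeed 180.9 kt

Leg 1: heading=268.0°, groundspeed=179.1 kt
Leg 2: heading=106.7°, groundspeed=89.9 kt
Leg 3: heading=180.3°, groundspeed=118.8 kt
Leg 4: heading=132.9°, groundspeed=89.1 kt
Leg 5: heading=333.0°, groundspeed=179.7 kt
Leg 6: heading=329.3°, groundspeed=180.9 kt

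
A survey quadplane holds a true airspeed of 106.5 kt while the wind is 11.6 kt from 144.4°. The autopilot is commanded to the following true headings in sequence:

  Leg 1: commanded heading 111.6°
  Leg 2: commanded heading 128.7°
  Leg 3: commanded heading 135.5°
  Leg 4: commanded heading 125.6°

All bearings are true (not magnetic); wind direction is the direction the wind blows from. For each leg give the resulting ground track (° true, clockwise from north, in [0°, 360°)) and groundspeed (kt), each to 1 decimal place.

Leg 1: heading 111.6°; drift -3.7° → track 107.9°, groundspeed 97.0 kt
Leg 2: heading 128.7°; drift -1.9° → track 126.8°, groundspeed 95.4 kt
Leg 3: heading 135.5°; drift -1.1° → track 134.4°, groundspeed 95.1 kt
Leg 4: heading 125.6°; drift -2.2° → track 123.4°, groundspeed 95.6 kt

Leg 1: track=107.9°, groundspeed=97.0 kt
Leg 2: track=126.8°, groundspeed=95.4 kt
Leg 3: track=134.4°, groundspeed=95.1 kt
Leg 4: track=123.4°, groundspeed=95.6 kt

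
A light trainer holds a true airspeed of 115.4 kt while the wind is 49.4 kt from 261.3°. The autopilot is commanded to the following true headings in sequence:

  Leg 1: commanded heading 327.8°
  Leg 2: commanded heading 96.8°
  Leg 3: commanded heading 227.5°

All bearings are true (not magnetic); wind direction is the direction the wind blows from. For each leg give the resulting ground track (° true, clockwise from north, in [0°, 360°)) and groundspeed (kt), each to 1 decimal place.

Leg 1: track=353.1°, groundspeed=105.9 kt
Leg 2: track=92.2°, groundspeed=163.5 kt
Leg 3: track=207.2°, groundspeed=79.3 kt

Leg 1: heading 327.8°; drift +25.3° → track 353.1°, groundspeed 105.9 kt
Leg 2: heading 96.8°; drift -4.6° → track 92.2°, groundspeed 163.5 kt
Leg 3: heading 227.5°; drift -20.3° → track 207.2°, groundspeed 79.3 kt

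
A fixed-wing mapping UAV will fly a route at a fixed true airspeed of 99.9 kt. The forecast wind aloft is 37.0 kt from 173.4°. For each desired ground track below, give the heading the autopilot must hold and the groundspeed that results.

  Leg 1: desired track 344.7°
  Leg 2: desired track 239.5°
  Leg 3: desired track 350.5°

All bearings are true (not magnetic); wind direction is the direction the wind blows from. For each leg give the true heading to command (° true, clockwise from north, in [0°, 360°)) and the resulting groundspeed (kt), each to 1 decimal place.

Leg 1: heading=341.5°, groundspeed=136.3 kt
Leg 2: heading=219.7°, groundspeed=79.0 kt
Leg 3: heading=349.4°, groundspeed=136.8 kt

Leg 1: desired track 344.7°; wind correction -3.2° → command heading 341.5°, groundspeed 136.3 kt
Leg 2: desired track 239.5°; wind correction -19.8° → command heading 219.7°, groundspeed 79.0 kt
Leg 3: desired track 350.5°; wind correction -1.1° → command heading 349.4°, groundspeed 136.8 kt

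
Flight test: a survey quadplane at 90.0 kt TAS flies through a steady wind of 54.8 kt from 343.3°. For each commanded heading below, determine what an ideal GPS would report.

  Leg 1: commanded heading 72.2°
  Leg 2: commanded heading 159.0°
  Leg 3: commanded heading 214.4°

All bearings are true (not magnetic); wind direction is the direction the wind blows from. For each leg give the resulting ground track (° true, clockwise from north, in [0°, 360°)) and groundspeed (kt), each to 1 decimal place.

Leg 1: track=103.8°, groundspeed=104.5 kt
Leg 2: track=160.6°, groundspeed=144.7 kt
Leg 3: track=195.5°, groundspeed=131.5 kt

Leg 1: heading 72.2°; drift +31.6° → track 103.8°, groundspeed 104.5 kt
Leg 2: heading 159.0°; drift +1.6° → track 160.6°, groundspeed 144.7 kt
Leg 3: heading 214.4°; drift -18.9° → track 195.5°, groundspeed 131.5 kt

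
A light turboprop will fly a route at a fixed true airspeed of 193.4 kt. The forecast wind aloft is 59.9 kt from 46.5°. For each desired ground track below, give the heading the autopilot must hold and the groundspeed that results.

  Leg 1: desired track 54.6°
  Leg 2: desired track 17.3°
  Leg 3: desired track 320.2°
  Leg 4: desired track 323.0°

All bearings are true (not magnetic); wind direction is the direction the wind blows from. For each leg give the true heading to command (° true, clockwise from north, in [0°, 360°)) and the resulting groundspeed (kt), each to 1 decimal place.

Leg 1: desired track 54.6°; wind correction -2.5° → command heading 52.1°, groundspeed 133.9 kt
Leg 2: desired track 17.3°; wind correction +8.7° → command heading 26.0°, groundspeed 138.9 kt
Leg 3: desired track 320.2°; wind correction +18.0° → command heading 338.2°, groundspeed 180.1 kt
Leg 4: desired track 323.0°; wind correction +17.9° → command heading 340.9°, groundspeed 177.2 kt

Leg 1: heading=52.1°, groundspeed=133.9 kt
Leg 2: heading=26.0°, groundspeed=138.9 kt
Leg 3: heading=338.2°, groundspeed=180.1 kt
Leg 4: heading=340.9°, groundspeed=177.2 kt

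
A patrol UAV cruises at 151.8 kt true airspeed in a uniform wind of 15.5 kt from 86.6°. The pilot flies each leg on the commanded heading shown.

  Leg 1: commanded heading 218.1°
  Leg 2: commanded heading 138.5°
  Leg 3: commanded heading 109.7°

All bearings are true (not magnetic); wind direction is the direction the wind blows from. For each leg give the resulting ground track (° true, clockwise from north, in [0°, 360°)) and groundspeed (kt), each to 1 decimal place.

Leg 1: track=222.2°, groundspeed=162.5 kt
Leg 2: track=143.4°, groundspeed=142.8 kt
Leg 3: track=112.2°, groundspeed=137.7 kt

Leg 1: heading 218.1°; drift +4.1° → track 222.2°, groundspeed 162.5 kt
Leg 2: heading 138.5°; drift +4.9° → track 143.4°, groundspeed 142.8 kt
Leg 3: heading 109.7°; drift +2.5° → track 112.2°, groundspeed 137.7 kt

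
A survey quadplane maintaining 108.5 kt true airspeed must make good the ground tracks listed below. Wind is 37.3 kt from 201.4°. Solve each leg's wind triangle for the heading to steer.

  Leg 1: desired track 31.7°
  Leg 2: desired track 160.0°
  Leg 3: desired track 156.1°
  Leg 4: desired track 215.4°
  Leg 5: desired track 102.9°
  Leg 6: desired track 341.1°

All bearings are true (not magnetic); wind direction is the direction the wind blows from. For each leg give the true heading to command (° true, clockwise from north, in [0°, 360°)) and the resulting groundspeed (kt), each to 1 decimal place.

Leg 1: heading=35.2°, groundspeed=145.0 kt
Leg 2: heading=173.1°, groundspeed=77.7 kt
Leg 3: heading=170.2°, groundspeed=79.0 kt
Leg 4: heading=210.6°, groundspeed=71.9 kt
Leg 5: heading=122.8°, groundspeed=107.5 kt
Leg 6: heading=328.3°, groundspeed=134.2 kt

Leg 1: desired track 31.7°; wind correction +3.5° → command heading 35.2°, groundspeed 145.0 kt
Leg 2: desired track 160.0°; wind correction +13.1° → command heading 173.1°, groundspeed 77.7 kt
Leg 3: desired track 156.1°; wind correction +14.1° → command heading 170.2°, groundspeed 79.0 kt
Leg 4: desired track 215.4°; wind correction -4.8° → command heading 210.6°, groundspeed 71.9 kt
Leg 5: desired track 102.9°; wind correction +19.9° → command heading 122.8°, groundspeed 107.5 kt
Leg 6: desired track 341.1°; wind correction -12.8° → command heading 328.3°, groundspeed 134.2 kt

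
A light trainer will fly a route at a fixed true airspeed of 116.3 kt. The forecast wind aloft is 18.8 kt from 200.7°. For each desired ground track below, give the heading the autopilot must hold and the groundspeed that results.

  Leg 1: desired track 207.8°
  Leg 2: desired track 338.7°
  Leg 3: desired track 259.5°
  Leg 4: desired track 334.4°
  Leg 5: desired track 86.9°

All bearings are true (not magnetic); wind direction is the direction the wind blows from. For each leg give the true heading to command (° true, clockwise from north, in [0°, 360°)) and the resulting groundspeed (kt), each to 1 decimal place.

Leg 1: desired track 207.8°; wind correction -1.1° → command heading 206.7°, groundspeed 97.6 kt
Leg 2: desired track 338.7°; wind correction -6.2° → command heading 332.5°, groundspeed 129.6 kt
Leg 3: desired track 259.5°; wind correction -7.9° → command heading 251.6°, groundspeed 105.4 kt
Leg 4: desired track 334.4°; wind correction -6.7° → command heading 327.7°, groundspeed 128.5 kt
Leg 5: desired track 86.9°; wind correction +8.5° → command heading 95.4°, groundspeed 122.6 kt

Leg 1: heading=206.7°, groundspeed=97.6 kt
Leg 2: heading=332.5°, groundspeed=129.6 kt
Leg 3: heading=251.6°, groundspeed=105.4 kt
Leg 4: heading=327.7°, groundspeed=128.5 kt
Leg 5: heading=95.4°, groundspeed=122.6 kt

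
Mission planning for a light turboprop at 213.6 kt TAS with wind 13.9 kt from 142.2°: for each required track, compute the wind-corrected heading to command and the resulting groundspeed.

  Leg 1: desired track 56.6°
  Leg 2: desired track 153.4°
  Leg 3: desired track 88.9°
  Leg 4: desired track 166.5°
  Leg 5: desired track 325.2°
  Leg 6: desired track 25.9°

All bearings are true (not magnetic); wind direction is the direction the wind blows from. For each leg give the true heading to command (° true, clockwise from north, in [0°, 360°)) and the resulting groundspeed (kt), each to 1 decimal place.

Leg 1: desired track 56.6°; wind correction +3.7° → command heading 60.3°, groundspeed 212.1 kt
Leg 2: desired track 153.4°; wind correction -0.7° → command heading 152.7°, groundspeed 199.9 kt
Leg 3: desired track 88.9°; wind correction +3.0° → command heading 91.9°, groundspeed 205.0 kt
Leg 4: desired track 166.5°; wind correction -1.5° → command heading 165.0°, groundspeed 200.9 kt
Leg 5: desired track 325.2°; wind correction +0.2° → command heading 325.4°, groundspeed 227.5 kt
Leg 6: desired track 25.9°; wind correction +3.3° → command heading 29.2°, groundspeed 219.4 kt

Leg 1: heading=60.3°, groundspeed=212.1 kt
Leg 2: heading=152.7°, groundspeed=199.9 kt
Leg 3: heading=91.9°, groundspeed=205.0 kt
Leg 4: heading=165.0°, groundspeed=200.9 kt
Leg 5: heading=325.4°, groundspeed=227.5 kt
Leg 6: heading=29.2°, groundspeed=219.4 kt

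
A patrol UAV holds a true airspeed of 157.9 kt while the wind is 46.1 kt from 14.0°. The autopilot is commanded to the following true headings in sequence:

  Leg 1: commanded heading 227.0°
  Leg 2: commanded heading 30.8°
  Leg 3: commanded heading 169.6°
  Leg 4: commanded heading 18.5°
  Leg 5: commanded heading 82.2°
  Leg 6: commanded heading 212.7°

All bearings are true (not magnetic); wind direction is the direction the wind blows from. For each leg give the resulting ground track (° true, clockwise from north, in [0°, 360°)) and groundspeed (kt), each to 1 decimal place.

Leg 1: track=219.7°, groundspeed=198.2 kt
Leg 2: track=37.5°, groundspeed=114.5 kt
Leg 3: track=175.0°, groundspeed=200.8 kt
Leg 4: track=20.4°, groundspeed=112.0 kt
Leg 5: track=99.1°, groundspeed=147.1 kt
Leg 6: track=208.5°, groundspeed=202.1 kt

Leg 1: heading 227.0°; drift -7.3° → track 219.7°, groundspeed 198.2 kt
Leg 2: heading 30.8°; drift +6.7° → track 37.5°, groundspeed 114.5 kt
Leg 3: heading 169.6°; drift +5.4° → track 175.0°, groundspeed 200.8 kt
Leg 4: heading 18.5°; drift +1.9° → track 20.4°, groundspeed 112.0 kt
Leg 5: heading 82.2°; drift +16.9° → track 99.1°, groundspeed 147.1 kt
Leg 6: heading 212.7°; drift -4.2° → track 208.5°, groundspeed 202.1 kt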